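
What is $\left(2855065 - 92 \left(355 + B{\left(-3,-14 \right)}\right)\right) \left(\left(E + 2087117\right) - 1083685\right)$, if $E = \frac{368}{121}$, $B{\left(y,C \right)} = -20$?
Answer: $\frac{342907514191800}{121} \approx 2.8339 \cdot 10^{12}$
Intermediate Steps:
$E = \frac{368}{121}$ ($E = 368 \cdot \frac{1}{121} = \frac{368}{121} \approx 3.0413$)
$\left(2855065 - 92 \left(355 + B{\left(-3,-14 \right)}\right)\right) \left(\left(E + 2087117\right) - 1083685\right) = \left(2855065 - 92 \left(355 - 20\right)\right) \left(\left(\frac{368}{121} + 2087117\right) - 1083685\right) = \left(2855065 - 30820\right) \left(\frac{252541525}{121} - 1083685\right) = \left(2855065 - 30820\right) \frac{121415640}{121} = 2824245 \cdot \frac{121415640}{121} = \frac{342907514191800}{121}$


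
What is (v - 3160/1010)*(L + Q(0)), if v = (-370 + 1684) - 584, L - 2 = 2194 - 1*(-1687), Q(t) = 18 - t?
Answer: 286388014/101 ≈ 2.8355e+6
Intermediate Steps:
L = 3883 (L = 2 + (2194 - 1*(-1687)) = 2 + (2194 + 1687) = 2 + 3881 = 3883)
v = 730 (v = 1314 - 584 = 730)
(v - 3160/1010)*(L + Q(0)) = (730 - 3160/1010)*(3883 + (18 - 1*0)) = (730 - 3160*1/1010)*(3883 + (18 + 0)) = (730 - 316/101)*(3883 + 18) = (73414/101)*3901 = 286388014/101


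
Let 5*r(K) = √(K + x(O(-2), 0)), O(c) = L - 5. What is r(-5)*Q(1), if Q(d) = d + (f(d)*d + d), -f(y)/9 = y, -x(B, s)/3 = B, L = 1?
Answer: -7*√7/5 ≈ -3.7041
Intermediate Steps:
O(c) = -4 (O(c) = 1 - 5 = -4)
x(B, s) = -3*B
f(y) = -9*y
r(K) = √(12 + K)/5 (r(K) = √(K - 3*(-4))/5 = √(K + 12)/5 = √(12 + K)/5)
Q(d) = -9*d² + 2*d (Q(d) = d + ((-9*d)*d + d) = d + (-9*d² + d) = d + (d - 9*d²) = -9*d² + 2*d)
r(-5)*Q(1) = (√(12 - 5)/5)*(1*(2 - 9*1)) = (√7/5)*(1*(2 - 9)) = (√7/5)*(1*(-7)) = (√7/5)*(-7) = -7*√7/5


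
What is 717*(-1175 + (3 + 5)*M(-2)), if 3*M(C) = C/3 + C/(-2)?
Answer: -2525513/3 ≈ -8.4184e+5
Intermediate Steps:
M(C) = -C/18 (M(C) = (C/3 + C/(-2))/3 = (C*(1/3) + C*(-1/2))/3 = (C/3 - C/2)/3 = (-C/6)/3 = -C/18)
717*(-1175 + (3 + 5)*M(-2)) = 717*(-1175 + (3 + 5)*(-1/18*(-2))) = 717*(-1175 + 8*(1/9)) = 717*(-1175 + 8/9) = 717*(-10567/9) = -2525513/3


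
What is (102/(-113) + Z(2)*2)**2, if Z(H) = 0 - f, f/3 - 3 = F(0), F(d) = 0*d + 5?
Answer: 30536676/12769 ≈ 2391.5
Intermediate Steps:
F(d) = 5 (F(d) = 0 + 5 = 5)
f = 24 (f = 9 + 3*5 = 9 + 15 = 24)
Z(H) = -24 (Z(H) = 0 - 1*24 = 0 - 24 = -24)
(102/(-113) + Z(2)*2)**2 = (102/(-113) - 24*2)**2 = (102*(-1/113) - 48)**2 = (-102/113 - 48)**2 = (-5526/113)**2 = 30536676/12769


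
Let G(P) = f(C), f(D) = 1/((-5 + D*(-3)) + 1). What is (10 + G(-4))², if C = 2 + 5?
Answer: 62001/625 ≈ 99.202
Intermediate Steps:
C = 7
f(D) = 1/(-4 - 3*D) (f(D) = 1/((-5 - 3*D) + 1) = 1/(-4 - 3*D))
G(P) = -1/25 (G(P) = -1/(4 + 3*7) = -1/(4 + 21) = -1/25)
(10 + G(-4))² = (10 - 1/25)² = (249/25)² = 62001/625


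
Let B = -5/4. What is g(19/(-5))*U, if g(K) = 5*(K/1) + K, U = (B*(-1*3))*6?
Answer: -513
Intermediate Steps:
B = -5/4 (B = -5*¼ = -5/4 ≈ -1.2500)
U = 45/2 (U = -(-5)*3/4*6 = -5/4*(-3)*6 = (15/4)*6 = 45/2 ≈ 22.500)
g(K) = 6*K (g(K) = 5*(K*1) + K = 5*K + K = 6*K)
g(19/(-5))*U = (6*(19/(-5)))*(45/2) = (6*(19*(-⅕)))*(45/2) = (6*(-19/5))*(45/2) = -114/5*45/2 = -513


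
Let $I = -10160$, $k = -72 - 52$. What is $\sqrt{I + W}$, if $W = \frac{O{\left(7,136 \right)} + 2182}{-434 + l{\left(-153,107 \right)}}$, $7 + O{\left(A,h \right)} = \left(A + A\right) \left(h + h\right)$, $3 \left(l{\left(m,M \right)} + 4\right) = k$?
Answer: $\frac{i \sqrt{21035105702}}{1438} \approx 100.86 i$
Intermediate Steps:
$k = -124$ ($k = -72 - 52 = -124$)
$l{\left(m,M \right)} = - \frac{136}{3}$ ($l{\left(m,M \right)} = -4 + \frac{1}{3} \left(-124\right) = -4 - \frac{124}{3} = - \frac{136}{3}$)
$O{\left(A,h \right)} = -7 + 4 A h$ ($O{\left(A,h \right)} = -7 + \left(A + A\right) \left(h + h\right) = -7 + 2 A 2 h = -7 + 4 A h$)
$W = - \frac{17949}{1438}$ ($W = \frac{\left(-7 + 4 \cdot 7 \cdot 136\right) + 2182}{-434 - \frac{136}{3}} = \frac{\left(-7 + 3808\right) + 2182}{- \frac{1438}{3}} = \left(3801 + 2182\right) \left(- \frac{3}{1438}\right) = 5983 \left(- \frac{3}{1438}\right) = - \frac{17949}{1438} \approx -12.482$)
$\sqrt{I + W} = \sqrt{-10160 - \frac{17949}{1438}} = \sqrt{- \frac{14628029}{1438}} = \frac{i \sqrt{21035105702}}{1438}$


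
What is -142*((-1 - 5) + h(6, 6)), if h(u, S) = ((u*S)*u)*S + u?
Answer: -184032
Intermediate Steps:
h(u, S) = u + S**2*u**2 (h(u, S) = ((S*u)*u)*S + u = (S*u**2)*S + u = S**2*u**2 + u = u + S**2*u**2)
-142*((-1 - 5) + h(6, 6)) = -142*((-1 - 5) + 6*(1 + 6*6**2)) = -142*(-6 + 6*(1 + 6*36)) = -142*(-6 + 6*(1 + 216)) = -142*(-6 + 6*217) = -142*(-6 + 1302) = -142*1296 = -184032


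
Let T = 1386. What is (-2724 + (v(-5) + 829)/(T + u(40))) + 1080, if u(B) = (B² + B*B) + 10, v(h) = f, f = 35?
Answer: -629580/383 ≈ -1643.8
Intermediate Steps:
v(h) = 35
u(B) = 10 + 2*B² (u(B) = (B² + B²) + 10 = 2*B² + 10 = 10 + 2*B²)
(-2724 + (v(-5) + 829)/(T + u(40))) + 1080 = (-2724 + (35 + 829)/(1386 + (10 + 2*40²))) + 1080 = (-2724 + 864/(1386 + (10 + 2*1600))) + 1080 = (-2724 + 864/(1386 + (10 + 3200))) + 1080 = (-2724 + 864/(1386 + 3210)) + 1080 = (-2724 + 864/4596) + 1080 = (-2724 + 864*(1/4596)) + 1080 = (-2724 + 72/383) + 1080 = -1043220/383 + 1080 = -629580/383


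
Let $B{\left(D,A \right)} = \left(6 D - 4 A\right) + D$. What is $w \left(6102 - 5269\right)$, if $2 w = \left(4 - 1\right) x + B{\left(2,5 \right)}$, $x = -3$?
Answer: $- \frac{12495}{2} \approx -6247.5$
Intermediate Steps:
$B{\left(D,A \right)} = - 4 A + 7 D$ ($B{\left(D,A \right)} = \left(- 4 A + 6 D\right) + D = - 4 A + 7 D$)
$w = - \frac{15}{2}$ ($w = \frac{\left(4 - 1\right) \left(-3\right) + \left(\left(-4\right) 5 + 7 \cdot 2\right)}{2} = \frac{\left(4 - 1\right) \left(-3\right) + \left(-20 + 14\right)}{2} = \frac{3 \left(-3\right) - 6}{2} = \frac{-9 - 6}{2} = \frac{1}{2} \left(-15\right) = - \frac{15}{2} \approx -7.5$)
$w \left(6102 - 5269\right) = - \frac{15 \left(6102 - 5269\right)}{2} = \left(- \frac{15}{2}\right) 833 = - \frac{12495}{2}$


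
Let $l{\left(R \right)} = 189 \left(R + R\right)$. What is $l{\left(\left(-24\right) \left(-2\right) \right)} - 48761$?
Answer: $-30617$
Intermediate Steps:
$l{\left(R \right)} = 378 R$ ($l{\left(R \right)} = 189 \cdot 2 R = 378 R$)
$l{\left(\left(-24\right) \left(-2\right) \right)} - 48761 = 378 \left(\left(-24\right) \left(-2\right)\right) - 48761 = 378 \cdot 48 - 48761 = 18144 - 48761 = -30617$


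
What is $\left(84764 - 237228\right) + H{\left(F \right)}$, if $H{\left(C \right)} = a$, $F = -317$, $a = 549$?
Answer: $-151915$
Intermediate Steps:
$H{\left(C \right)} = 549$
$\left(84764 - 237228\right) + H{\left(F \right)} = \left(84764 - 237228\right) + 549 = -152464 + 549 = -151915$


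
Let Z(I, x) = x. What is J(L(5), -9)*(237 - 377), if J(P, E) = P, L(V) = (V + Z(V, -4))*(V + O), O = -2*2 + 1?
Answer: -280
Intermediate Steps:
O = -3 (O = -4 + 1 = -3)
L(V) = (-4 + V)*(-3 + V) (L(V) = (V - 4)*(V - 3) = (-4 + V)*(-3 + V))
J(L(5), -9)*(237 - 377) = (12 + 5² - 7*5)*(237 - 377) = (12 + 25 - 35)*(-140) = 2*(-140) = -280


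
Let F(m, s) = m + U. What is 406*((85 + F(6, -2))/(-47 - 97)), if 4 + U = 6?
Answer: -6293/24 ≈ -262.21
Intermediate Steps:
U = 2 (U = -4 + 6 = 2)
F(m, s) = 2 + m (F(m, s) = m + 2 = 2 + m)
406*((85 + F(6, -2))/(-47 - 97)) = 406*((85 + (2 + 6))/(-47 - 97)) = 406*((85 + 8)/(-144)) = 406*(93*(-1/144)) = 406*(-31/48) = -6293/24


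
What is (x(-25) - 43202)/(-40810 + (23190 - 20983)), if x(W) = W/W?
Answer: 43201/38603 ≈ 1.1191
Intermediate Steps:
x(W) = 1
(x(-25) - 43202)/(-40810 + (23190 - 20983)) = (1 - 43202)/(-40810 + (23190 - 20983)) = -43201/(-40810 + 2207) = -43201/(-38603) = -43201*(-1/38603) = 43201/38603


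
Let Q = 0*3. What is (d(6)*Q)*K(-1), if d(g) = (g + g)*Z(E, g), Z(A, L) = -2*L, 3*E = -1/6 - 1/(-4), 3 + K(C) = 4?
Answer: 0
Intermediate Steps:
K(C) = 1 (K(C) = -3 + 4 = 1)
E = 1/36 (E = (-1/6 - 1/(-4))/3 = (-1*1/6 - 1*(-1/4))/3 = (-1/6 + 1/4)/3 = (1/3)*(1/12) = 1/36 ≈ 0.027778)
d(g) = -4*g**2 (d(g) = (g + g)*(-2*g) = (2*g)*(-2*g) = -4*g**2)
Q = 0
(d(6)*Q)*K(-1) = (-4*6**2*0)*1 = (-4*36*0)*1 = -144*0*1 = 0*1 = 0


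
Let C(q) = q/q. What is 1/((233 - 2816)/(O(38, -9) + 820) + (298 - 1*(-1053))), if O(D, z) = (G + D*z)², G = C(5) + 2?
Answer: 115741/156363508 ≈ 0.00074020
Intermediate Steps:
C(q) = 1
G = 3 (G = 1 + 2 = 3)
O(D, z) = (3 + D*z)²
1/((233 - 2816)/(O(38, -9) + 820) + (298 - 1*(-1053))) = 1/((233 - 2816)/((3 + 38*(-9))² + 820) + (298 - 1*(-1053))) = 1/(-2583/((3 - 342)² + 820) + (298 + 1053)) = 1/(-2583/((-339)² + 820) + 1351) = 1/(-2583/(114921 + 820) + 1351) = 1/(-2583/115741 + 1351) = 1/(156363508/115741) = 115741/156363508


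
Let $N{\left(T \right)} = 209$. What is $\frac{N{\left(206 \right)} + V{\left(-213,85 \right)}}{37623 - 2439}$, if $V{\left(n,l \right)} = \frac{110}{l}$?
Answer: $\frac{3575}{598128} \approx 0.005977$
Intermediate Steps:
$\frac{N{\left(206 \right)} + V{\left(-213,85 \right)}}{37623 - 2439} = \frac{209 + \frac{110}{85}}{37623 - 2439} = \frac{209 + 110 \cdot \frac{1}{85}}{35184} = \left(209 + \frac{22}{17}\right) \frac{1}{35184} = \frac{3575}{17} \cdot \frac{1}{35184} = \frac{3575}{598128}$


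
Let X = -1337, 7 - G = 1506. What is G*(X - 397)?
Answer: 2599266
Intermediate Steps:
G = -1499 (G = 7 - 1*1506 = 7 - 1506 = -1499)
G*(X - 397) = -1499*(-1337 - 397) = -1499*(-1734) = 2599266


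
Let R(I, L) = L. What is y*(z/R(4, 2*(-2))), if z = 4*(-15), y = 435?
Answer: 6525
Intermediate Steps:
z = -60
y*(z/R(4, 2*(-2))) = 435*(-60/(2*(-2))) = 435*(-60/(-4)) = 435*(-60*(-1/4)) = 435*15 = 6525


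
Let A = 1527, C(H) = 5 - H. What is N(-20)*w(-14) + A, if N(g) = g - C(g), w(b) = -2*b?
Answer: 267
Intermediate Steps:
N(g) = -5 + 2*g (N(g) = g - (5 - g) = g + (-5 + g) = -5 + 2*g)
N(-20)*w(-14) + A = (-5 + 2*(-20))*(-2*(-14)) + 1527 = (-5 - 40)*28 + 1527 = -45*28 + 1527 = -1260 + 1527 = 267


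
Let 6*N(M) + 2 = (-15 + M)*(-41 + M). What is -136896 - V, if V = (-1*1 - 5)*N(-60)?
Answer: -129323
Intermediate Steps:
N(M) = -⅓ + (-41 + M)*(-15 + M)/6 (N(M) = -⅓ + ((-15 + M)*(-41 + M))/6 = -⅓ + ((-41 + M)*(-15 + M))/6 = -⅓ + (-41 + M)*(-15 + M)/6)
V = -7573 (V = (-1*1 - 5)*(613/6 - 28/3*(-60) + (⅙)*(-60)²) = (-1 - 5)*(613/6 + 560 + (⅙)*3600) = -6*(613/6 + 560 + 600) = -6*7573/6 = -7573)
-136896 - V = -136896 - 1*(-7573) = -136896 + 7573 = -129323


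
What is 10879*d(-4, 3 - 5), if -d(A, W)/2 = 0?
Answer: 0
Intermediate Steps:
d(A, W) = 0 (d(A, W) = -2*0 = 0)
10879*d(-4, 3 - 5) = 10879*0 = 0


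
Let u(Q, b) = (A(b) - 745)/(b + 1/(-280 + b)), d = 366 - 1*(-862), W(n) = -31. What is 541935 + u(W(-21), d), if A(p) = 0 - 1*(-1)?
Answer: 630890215263/1164145 ≈ 5.4193e+5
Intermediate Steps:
A(p) = 1 (A(p) = 0 + 1 = 1)
d = 1228 (d = 366 + 862 = 1228)
u(Q, b) = -744/(b + 1/(-280 + b)) (u(Q, b) = (1 - 745)/(b + 1/(-280 + b)) = -744/(b + 1/(-280 + b)))
541935 + u(W(-21), d) = 541935 + 744*(280 - 1*1228)/(1 + 1228² - 280*1228) = 541935 + 744*(280 - 1228)/(1 + 1507984 - 343840) = 541935 + 744*(-948)/1164145 = 541935 + 744*(1/1164145)*(-948) = 541935 - 705312/1164145 = 630890215263/1164145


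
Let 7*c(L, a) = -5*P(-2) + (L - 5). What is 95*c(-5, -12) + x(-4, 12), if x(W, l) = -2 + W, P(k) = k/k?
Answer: -1467/7 ≈ -209.57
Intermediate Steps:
P(k) = 1
c(L, a) = -10/7 + L/7 (c(L, a) = (-5*1 + (L - 5))/7 = (-5 + (-5 + L))/7 = (-10 + L)/7 = -10/7 + L/7)
95*c(-5, -12) + x(-4, 12) = 95*(-10/7 + (1/7)*(-5)) + (-2 - 4) = 95*(-10/7 - 5/7) - 6 = 95*(-15/7) - 6 = -1425/7 - 6 = -1467/7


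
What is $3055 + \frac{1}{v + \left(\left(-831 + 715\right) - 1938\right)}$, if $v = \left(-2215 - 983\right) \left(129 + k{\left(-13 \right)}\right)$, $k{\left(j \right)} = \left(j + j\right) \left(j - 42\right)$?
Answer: $\frac{15237533479}{4987736} \approx 3055.0$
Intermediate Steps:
$k{\left(j \right)} = 2 j \left(-42 + j\right)$
$v = -4985682$ ($v = \left(-2215 - 983\right) \left(129 + 2 \left(-13\right) \left(-42 - 13\right)\right) = - 3198 \left(129 + 2 \left(-13\right) \left(-55\right)\right) = - 3198 \left(129 + 1430\right) = \left(-3198\right) 1559 = -4985682$)
$3055 + \frac{1}{v + \left(\left(-831 + 715\right) - 1938\right)} = 3055 + \frac{1}{-4985682 + \left(\left(-831 + 715\right) - 1938\right)} = 3055 + \frac{1}{-4985682 - 2054} = 3055 + \frac{1}{-4987736} = 3055 - \frac{1}{4987736} = \frac{15237533479}{4987736}$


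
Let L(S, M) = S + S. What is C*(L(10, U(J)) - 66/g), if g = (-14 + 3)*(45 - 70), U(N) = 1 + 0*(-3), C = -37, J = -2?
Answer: -18278/25 ≈ -731.12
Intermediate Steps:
U(N) = 1 (U(N) = 1 + 0 = 1)
g = 275 (g = -11*(-25) = 275)
L(S, M) = 2*S
C*(L(10, U(J)) - 66/g) = -37*(2*10 - 66/275) = -37*(20 - 66*1/275) = -37*(20 - 6/25) = -37*494/25 = -18278/25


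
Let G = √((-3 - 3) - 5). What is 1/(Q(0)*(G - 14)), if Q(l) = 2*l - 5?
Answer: 14/1035 + I*√11/1035 ≈ 0.013527 + 0.0032045*I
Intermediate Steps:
Q(l) = -5 + 2*l
G = I*√11 (G = √(-6 - 5) = √(-11) = I*√11 ≈ 3.3166*I)
1/(Q(0)*(G - 14)) = 1/((-5 + 2*0)*(I*√11 - 14)) = 1/((-5 + 0)*(-14 + I*√11)) = 1/(-5*(-14 + I*√11)) = 1/(70 - 5*I*√11)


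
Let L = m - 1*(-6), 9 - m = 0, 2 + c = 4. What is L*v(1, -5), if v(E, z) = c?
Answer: 30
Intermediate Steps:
c = 2 (c = -2 + 4 = 2)
v(E, z) = 2
m = 9 (m = 9 - 1*0 = 9 + 0 = 9)
L = 15 (L = 9 - 1*(-6) = 9 + 6 = 15)
L*v(1, -5) = 15*2 = 30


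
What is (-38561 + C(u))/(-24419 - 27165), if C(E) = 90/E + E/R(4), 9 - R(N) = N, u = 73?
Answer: 7034493/9414080 ≈ 0.74723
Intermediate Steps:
R(N) = 9 - N
C(E) = 90/E + E/5 (C(E) = 90/E + E/(9 - 1*4) = 90/E + E/(9 - 4) = 90/E + E/5)
(-38561 + C(u))/(-24419 - 27165) = (-38561 + (90/73 + (⅕)*73))/(-24419 - 27165) = (-38561 + (90*(1/73) + 73/5))/(-51584) = (-38561 + (90/73 + 73/5))*(-1/51584) = (-38561 + 5779/365)*(-1/51584) = -14068986/365*(-1/51584) = 7034493/9414080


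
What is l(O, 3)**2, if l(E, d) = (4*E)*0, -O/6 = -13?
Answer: 0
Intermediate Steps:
O = 78 (O = -6*(-13) = 78)
l(E, d) = 0
l(O, 3)**2 = 0**2 = 0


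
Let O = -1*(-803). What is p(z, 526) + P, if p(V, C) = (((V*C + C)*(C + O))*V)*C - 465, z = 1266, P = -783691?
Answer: 589802744684732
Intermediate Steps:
O = 803
p(V, C) = -465 + C*V*(803 + C)*(C + C*V) (p(V, C) = (((V*C + C)*(C + 803))*V)*C - 465 = (((C*V + C)*(803 + C))*V)*C - 465 = (((C + C*V)*(803 + C))*V)*C - 465 = (((803 + C)*(C + C*V))*V)*C - 465 = (V*(803 + C)*(C + C*V))*C - 465 = C*V*(803 + C)*(C + C*V) - 465 = -465 + C*V*(803 + C)*(C + C*V))
p(z, 526) + P = (-465 + 1266*526³ + 526³*1266² + 803*1266*526² + 803*526²*1266²) - 783691 = (-465 + 1266*145531576 + 145531576*1602756 + 803*1266*276676 + 803*276676*1602756) - 783691 = (-465 + 184242975216 + 233251606623456 + 281268268248 + 356085627601968) - 783691 = 589802745468423 - 783691 = 589802744684732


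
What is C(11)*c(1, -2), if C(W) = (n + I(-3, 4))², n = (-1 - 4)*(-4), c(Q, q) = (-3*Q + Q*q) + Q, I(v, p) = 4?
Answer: -2304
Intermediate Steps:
c(Q, q) = -2*Q + Q*q
n = 20 (n = -5*(-4) = 20)
C(W) = 576 (C(W) = (20 + 4)² = 24² = 576)
C(11)*c(1, -2) = 576*(1*(-2 - 2)) = 576*(1*(-4)) = 576*(-4) = -2304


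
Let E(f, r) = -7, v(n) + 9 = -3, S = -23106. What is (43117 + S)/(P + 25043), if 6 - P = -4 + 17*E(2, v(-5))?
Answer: 20011/25172 ≈ 0.79497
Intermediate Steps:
v(n) = -12 (v(n) = -9 - 3 = -12)
P = 129 (P = 6 - (-4 + 17*(-7)) = 6 - (-4 - 119) = 6 - 1*(-123) = 6 + 123 = 129)
(43117 + S)/(P + 25043) = (43117 - 23106)/(129 + 25043) = 20011/25172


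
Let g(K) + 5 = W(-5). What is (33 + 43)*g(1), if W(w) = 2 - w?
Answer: 152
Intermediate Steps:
g(K) = 2 (g(K) = -5 + (2 - 1*(-5)) = -5 + (2 + 5) = -5 + 7 = 2)
(33 + 43)*g(1) = (33 + 43)*2 = 76*2 = 152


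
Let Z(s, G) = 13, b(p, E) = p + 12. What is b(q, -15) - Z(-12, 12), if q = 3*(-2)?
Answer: -7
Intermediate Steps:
q = -6
b(p, E) = 12 + p
b(q, -15) - Z(-12, 12) = (12 - 6) - 1*13 = 6 - 13 = -7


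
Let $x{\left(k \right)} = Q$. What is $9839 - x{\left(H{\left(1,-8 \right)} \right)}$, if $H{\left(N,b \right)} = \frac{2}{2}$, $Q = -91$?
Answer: $9930$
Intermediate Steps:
$H{\left(N,b \right)} = 1$ ($H{\left(N,b \right)} = 2 \cdot \frac{1}{2} = 1$)
$x{\left(k \right)} = -91$
$9839 - x{\left(H{\left(1,-8 \right)} \right)} = 9839 - -91 = 9839 + 91 = 9930$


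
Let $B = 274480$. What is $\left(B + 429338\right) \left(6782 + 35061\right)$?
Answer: $29449856574$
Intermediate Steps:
$\left(B + 429338\right) \left(6782 + 35061\right) = \left(274480 + 429338\right) \left(6782 + 35061\right) = 703818 \cdot 41843 = 29449856574$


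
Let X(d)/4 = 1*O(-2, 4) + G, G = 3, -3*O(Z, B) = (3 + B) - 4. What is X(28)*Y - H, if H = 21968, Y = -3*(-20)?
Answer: -21488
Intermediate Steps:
Y = 60
O(Z, B) = 1/3 - B/3 (O(Z, B) = -((3 + B) - 4)/3 = -(-1 + B)/3 = 1/3 - B/3)
X(d) = 8 (X(d) = 4*(1*(1/3 - 1/3*4) + 3) = 4*(1*(1/3 - 4/3) + 3) = 4*(1*(-1) + 3) = 4*(-1 + 3) = 4*2 = 8)
X(28)*Y - H = 8*60 - 1*21968 = 480 - 21968 = -21488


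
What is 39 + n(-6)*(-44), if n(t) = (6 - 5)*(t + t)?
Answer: 567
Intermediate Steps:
n(t) = 2*t (n(t) = 1*(2*t) = 2*t)
39 + n(-6)*(-44) = 39 + (2*(-6))*(-44) = 39 - 12*(-44) = 39 + 528 = 567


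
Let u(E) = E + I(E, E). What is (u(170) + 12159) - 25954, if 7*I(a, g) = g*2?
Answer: -95035/7 ≈ -13576.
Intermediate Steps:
I(a, g) = 2*g/7 (I(a, g) = (g*2)/7 = (2*g)/7 = 2*g/7)
u(E) = 9*E/7 (u(E) = E + 2*E/7 = 9*E/7)
(u(170) + 12159) - 25954 = ((9/7)*170 + 12159) - 25954 = (1530/7 + 12159) - 25954 = 86643/7 - 25954 = -95035/7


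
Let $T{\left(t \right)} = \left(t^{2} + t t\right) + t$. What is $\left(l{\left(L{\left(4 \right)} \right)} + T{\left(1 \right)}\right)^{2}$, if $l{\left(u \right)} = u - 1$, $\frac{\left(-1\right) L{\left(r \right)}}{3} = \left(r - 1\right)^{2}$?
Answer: $625$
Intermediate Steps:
$L{\left(r \right)} = - 3 \left(-1 + r\right)^{2}$ ($L{\left(r \right)} = - 3 \left(r - 1\right)^{2} = - 3 \left(-1 + r\right)^{2}$)
$T{\left(t \right)} = t + 2 t^{2}$ ($T{\left(t \right)} = \left(t^{2} + t^{2}\right) + t = 2 t^{2} + t = t + 2 t^{2}$)
$l{\left(u \right)} = -1 + u$
$\left(l{\left(L{\left(4 \right)} \right)} + T{\left(1 \right)}\right)^{2} = \left(\left(-1 - 3 \left(-1 + 4\right)^{2}\right) + 1 \left(1 + 2 \cdot 1\right)\right)^{2} = \left(\left(-1 - 3 \cdot 3^{2}\right) + 1 \left(1 + 2\right)\right)^{2} = \left(\left(-1 - 27\right) + 1 \cdot 3\right)^{2} = \left(\left(-1 - 27\right) + 3\right)^{2} = \left(-28 + 3\right)^{2} = \left(-25\right)^{2} = 625$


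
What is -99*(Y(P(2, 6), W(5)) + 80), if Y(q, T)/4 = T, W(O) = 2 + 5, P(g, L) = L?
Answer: -10692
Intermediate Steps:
W(O) = 7
Y(q, T) = 4*T
-99*(Y(P(2, 6), W(5)) + 80) = -99*(4*7 + 80) = -99*(28 + 80) = -99*108 = -10692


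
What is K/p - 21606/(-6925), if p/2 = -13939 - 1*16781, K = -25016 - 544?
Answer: 45261/12800 ≈ 3.5360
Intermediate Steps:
K = -25560
p = -61440 (p = 2*(-13939 - 1*16781) = 2*(-13939 - 16781) = 2*(-30720) = -61440)
K/p - 21606/(-6925) = -25560/(-61440) - 21606/(-6925) = -25560*(-1/61440) - 21606*(-1/6925) = 213/512 + 78/25 = 45261/12800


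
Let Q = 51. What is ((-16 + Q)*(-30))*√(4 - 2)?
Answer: -1050*√2 ≈ -1484.9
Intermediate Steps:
((-16 + Q)*(-30))*√(4 - 2) = ((-16 + 51)*(-30))*√(4 - 2) = (35*(-30))*√2 = -1050*√2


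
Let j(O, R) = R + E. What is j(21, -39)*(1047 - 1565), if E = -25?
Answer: 33152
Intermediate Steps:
j(O, R) = -25 + R (j(O, R) = R - 25 = -25 + R)
j(21, -39)*(1047 - 1565) = (-25 - 39)*(1047 - 1565) = -64*(-518) = 33152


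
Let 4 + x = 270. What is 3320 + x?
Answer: 3586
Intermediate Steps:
x = 266 (x = -4 + 270 = 266)
3320 + x = 3320 + 266 = 3586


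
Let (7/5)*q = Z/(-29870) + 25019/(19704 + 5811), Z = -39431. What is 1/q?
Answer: 213397254/350679899 ≈ 0.60852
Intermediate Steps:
q = 350679899/213397254 (q = 5*(-39431/(-29870) + 25019/(19704 + 5811))/7 = 5*(-39431*(-1/29870) + 25019/25515)/7 = 5*(39431/29870 + 25019*(1/25515))/7 = 5*(39431/29870 + 25019/25515)/7 = (5/7)*(350679899/152426610) = 350679899/213397254 ≈ 1.6433)
1/q = 1/(350679899/213397254) = 213397254/350679899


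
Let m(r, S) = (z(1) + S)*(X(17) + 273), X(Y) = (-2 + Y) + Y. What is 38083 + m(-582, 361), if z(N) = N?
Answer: 148493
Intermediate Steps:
X(Y) = -2 + 2*Y
m(r, S) = 305 + 305*S (m(r, S) = (1 + S)*((-2 + 2*17) + 273) = (1 + S)*((-2 + 34) + 273) = (1 + S)*(32 + 273) = (1 + S)*305 = 305 + 305*S)
38083 + m(-582, 361) = 38083 + (305 + 305*361) = 38083 + (305 + 110105) = 38083 + 110410 = 148493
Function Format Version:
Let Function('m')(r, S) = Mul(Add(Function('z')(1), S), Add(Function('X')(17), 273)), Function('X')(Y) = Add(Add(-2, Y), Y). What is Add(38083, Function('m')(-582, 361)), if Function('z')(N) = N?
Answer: 148493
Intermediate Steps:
Function('X')(Y) = Add(-2, Mul(2, Y))
Function('m')(r, S) = Add(305, Mul(305, S)) (Function('m')(r, S) = Mul(Add(1, S), Add(Add(-2, Mul(2, 17)), 273)) = Mul(Add(1, S), Add(Add(-2, 34), 273)) = Mul(Add(1, S), Add(32, 273)) = Mul(Add(1, S), 305) = Add(305, Mul(305, S)))
Add(38083, Function('m')(-582, 361)) = Add(38083, Add(305, Mul(305, 361))) = Add(38083, Add(305, 110105)) = Add(38083, 110410) = 148493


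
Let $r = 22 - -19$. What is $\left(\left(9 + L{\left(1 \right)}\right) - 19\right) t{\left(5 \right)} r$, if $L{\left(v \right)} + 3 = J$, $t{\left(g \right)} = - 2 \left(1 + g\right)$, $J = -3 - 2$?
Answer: $8856$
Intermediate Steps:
$r = 41$ ($r = 22 + 19 = 41$)
$J = -5$ ($J = -3 - 2 = -5$)
$t{\left(g \right)} = -2 - 2 g$
$L{\left(v \right)} = -8$ ($L{\left(v \right)} = -3 - 5 = -8$)
$\left(\left(9 + L{\left(1 \right)}\right) - 19\right) t{\left(5 \right)} r = \left(\left(9 - 8\right) - 19\right) \left(-2 - 10\right) 41 = \left(1 - 19\right) \left(-2 - 10\right) 41 = \left(-18\right) \left(-12\right) 41 = 216 \cdot 41 = 8856$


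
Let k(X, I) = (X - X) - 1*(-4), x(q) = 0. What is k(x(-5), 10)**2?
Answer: 16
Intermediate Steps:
k(X, I) = 4 (k(X, I) = 0 + 4 = 4)
k(x(-5), 10)**2 = 4**2 = 16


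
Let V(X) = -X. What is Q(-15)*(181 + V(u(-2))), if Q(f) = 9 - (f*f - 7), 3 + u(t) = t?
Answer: -38874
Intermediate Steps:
u(t) = -3 + t
Q(f) = 16 - f² (Q(f) = 9 - (f² - 7) = 9 - (-7 + f²) = 9 + (7 - f²) = 16 - f²)
Q(-15)*(181 + V(u(-2))) = (16 - 1*(-15)²)*(181 - (-3 - 2)) = (16 - 1*225)*(181 - 1*(-5)) = (16 - 225)*(181 + 5) = -209*186 = -38874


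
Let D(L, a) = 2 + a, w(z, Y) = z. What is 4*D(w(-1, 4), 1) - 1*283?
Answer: -271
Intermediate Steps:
4*D(w(-1, 4), 1) - 1*283 = 4*(2 + 1) - 1*283 = 4*3 - 283 = 12 - 283 = -271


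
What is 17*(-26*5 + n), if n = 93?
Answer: -629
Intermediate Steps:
17*(-26*5 + n) = 17*(-26*5 + 93) = 17*(-130 + 93) = 17*(-37) = -629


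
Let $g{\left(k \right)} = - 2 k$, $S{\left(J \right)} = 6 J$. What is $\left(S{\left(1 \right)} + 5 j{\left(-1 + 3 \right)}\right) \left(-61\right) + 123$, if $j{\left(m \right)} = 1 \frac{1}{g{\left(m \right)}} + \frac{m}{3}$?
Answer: $- \frac{4441}{12} \approx -370.08$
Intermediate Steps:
$j{\left(m \right)} = - \frac{1}{2 m} + \frac{m}{3}$ ($j{\left(m \right)} = 1 \frac{1}{\left(-2\right) m} + \frac{m}{3} = 1 \left(- \frac{1}{2 m}\right) + m \frac{1}{3} = - \frac{1}{2 m} + \frac{m}{3}$)
$\left(S{\left(1 \right)} + 5 j{\left(-1 + 3 \right)}\right) \left(-61\right) + 123 = \left(6 \cdot 1 + 5 \left(- \frac{1}{2 \left(-1 + 3\right)} + \frac{-1 + 3}{3}\right)\right) \left(-61\right) + 123 = \left(6 + 5 \left(- \frac{1}{2 \cdot 2} + \frac{1}{3} \cdot 2\right)\right) \left(-61\right) + 123 = \left(6 + 5 \left(\left(- \frac{1}{2}\right) \frac{1}{2} + \frac{2}{3}\right)\right) \left(-61\right) + 123 = \left(6 + 5 \left(- \frac{1}{4} + \frac{2}{3}\right)\right) \left(-61\right) + 123 = \left(6 + 5 \cdot \frac{5}{12}\right) \left(-61\right) + 123 = \left(6 + \frac{25}{12}\right) \left(-61\right) + 123 = \frac{97}{12} \left(-61\right) + 123 = - \frac{5917}{12} + 123 = - \frac{4441}{12}$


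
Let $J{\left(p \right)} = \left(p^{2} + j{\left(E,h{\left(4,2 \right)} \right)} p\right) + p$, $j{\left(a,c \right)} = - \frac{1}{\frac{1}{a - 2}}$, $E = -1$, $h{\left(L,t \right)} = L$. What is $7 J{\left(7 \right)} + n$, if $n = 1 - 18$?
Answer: $522$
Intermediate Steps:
$j{\left(a,c \right)} = 2 - a$ ($j{\left(a,c \right)} = - \frac{1}{\frac{1}{-2 + a}} = - (-2 + a) = 2 - a$)
$J{\left(p \right)} = p^{2} + 4 p$ ($J{\left(p \right)} = \left(p^{2} + \left(2 - -1\right) p\right) + p = \left(p^{2} + \left(2 + 1\right) p\right) + p = \left(p^{2} + 3 p\right) + p = p^{2} + 4 p$)
$n = -17$ ($n = 1 - 18 = -17$)
$7 J{\left(7 \right)} + n = 7 \cdot 7 \left(4 + 7\right) - 17 = 7 \cdot 7 \cdot 11 - 17 = 7 \cdot 77 - 17 = 539 - 17 = 522$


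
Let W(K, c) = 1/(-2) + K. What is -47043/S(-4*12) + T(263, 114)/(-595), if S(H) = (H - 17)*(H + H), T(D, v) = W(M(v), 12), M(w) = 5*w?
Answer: -123703/14560 ≈ -8.4961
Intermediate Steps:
W(K, c) = -½ + K
T(D, v) = -½ + 5*v
S(H) = 2*H*(-17 + H) (S(H) = (-17 + H)*(2*H) = 2*H*(-17 + H))
-47043/S(-4*12) + T(263, 114)/(-595) = -47043*(-1/(96*(-17 - 4*12))) + (-½ + 5*114)/(-595) = -47043*(-1/(96*(-17 - 48))) + (-½ + 570)*(-1/595) = -47043/(2*(-48)*(-65)) + (1139/2)*(-1/595) = -47043/6240 - 67/70 = -47043*1/6240 - 67/70 = -15681/2080 - 67/70 = -123703/14560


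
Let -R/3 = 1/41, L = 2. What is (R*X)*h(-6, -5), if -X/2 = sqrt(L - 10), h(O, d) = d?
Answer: -60*I*sqrt(2)/41 ≈ -2.0696*I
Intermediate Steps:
X = -4*I*sqrt(2) (X = -2*sqrt(2 - 10) = -4*I*sqrt(2) ≈ -5.6569*I)
R = -3/41 ≈ -0.073171
(R*X)*h(-6, -5) = -(-12)*I*sqrt(2)/41*(-5) = (12*I*sqrt(2)/41)*(-5) = -60*I*sqrt(2)/41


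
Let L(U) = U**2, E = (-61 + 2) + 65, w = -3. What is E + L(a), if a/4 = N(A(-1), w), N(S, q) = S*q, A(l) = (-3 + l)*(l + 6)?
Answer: 57606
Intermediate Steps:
A(l) = (-3 + l)*(6 + l)
E = 6 (E = -59 + 65 = 6)
a = 240 (a = 4*((-18 + (-1)**2 + 3*(-1))*(-3)) = 4*((-18 + 1 - 3)*(-3)) = 4*(-20*(-3)) = 4*60 = 240)
E + L(a) = 6 + 240**2 = 6 + 57600 = 57606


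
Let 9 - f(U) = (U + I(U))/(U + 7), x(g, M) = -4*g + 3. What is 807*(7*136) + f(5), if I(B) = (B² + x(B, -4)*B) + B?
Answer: 4609663/6 ≈ 7.6828e+5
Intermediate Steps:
x(g, M) = 3 - 4*g
I(B) = B + B² + B*(3 - 4*B) (I(B) = (B² + (3 - 4*B)*B) + B = (B² + B*(3 - 4*B)) + B = B + B² + B*(3 - 4*B))
f(U) = 9 - (U + U*(4 - 3*U))/(7 + U) (f(U) = 9 - (U + U*(4 - 3*U))/(U + 7) = 9 - (U + U*(4 - 3*U))/(7 + U))
807*(7*136) + f(5) = 807*(7*136) + (63 + 3*5² + 4*5)/(7 + 5) = 807*952 + (63 + 3*25 + 20)/12 = 768264 + (63 + 75 + 20)/12 = 768264 + (1/12)*158 = 768264 + 79/6 = 4609663/6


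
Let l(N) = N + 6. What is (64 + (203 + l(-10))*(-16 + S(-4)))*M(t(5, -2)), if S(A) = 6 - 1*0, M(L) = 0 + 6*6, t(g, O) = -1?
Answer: -69336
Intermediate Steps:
M(L) = 36 (M(L) = 0 + 36 = 36)
l(N) = 6 + N
S(A) = 6 (S(A) = 6 + 0 = 6)
(64 + (203 + l(-10))*(-16 + S(-4)))*M(t(5, -2)) = (64 + (203 + (6 - 10))*(-16 + 6))*36 = (64 + (203 - 4)*(-10))*36 = (64 + 199*(-10))*36 = (64 - 1990)*36 = -1926*36 = -69336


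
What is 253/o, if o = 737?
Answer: 23/67 ≈ 0.34328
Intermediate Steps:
253/o = 253/737 = 253*(1/737) = 23/67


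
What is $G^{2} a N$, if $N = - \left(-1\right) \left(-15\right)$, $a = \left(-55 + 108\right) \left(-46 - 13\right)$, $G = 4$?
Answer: $750480$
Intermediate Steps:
$a = -3127$ ($a = 53 \left(-59\right) = -3127$)
$N = -15$ ($N = \left(-1\right) 15 = -15$)
$G^{2} a N = 4^{2} \left(-3127\right) \left(-15\right) = 16 \left(-3127\right) \left(-15\right) = \left(-50032\right) \left(-15\right) = 750480$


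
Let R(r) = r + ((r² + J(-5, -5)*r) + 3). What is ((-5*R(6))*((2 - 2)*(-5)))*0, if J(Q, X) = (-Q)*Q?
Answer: 0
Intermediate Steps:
J(Q, X) = -Q²
R(r) = 3 + r² - 24*r (R(r) = r + ((r² + (-1*(-5)²)*r) + 3) = r + ((r² + (-1*25)*r) + 3) = r + ((r² - 25*r) + 3) = r + (3 + r² - 25*r) = 3 + r² - 24*r)
((-5*R(6))*((2 - 2)*(-5)))*0 = ((-5*(3 + 6² - 24*6))*((2 - 2)*(-5)))*0 = ((-5*(3 + 36 - 144))*(0*(-5)))*0 = (-5*(-105)*0)*0 = (525*0)*0 = 0*0 = 0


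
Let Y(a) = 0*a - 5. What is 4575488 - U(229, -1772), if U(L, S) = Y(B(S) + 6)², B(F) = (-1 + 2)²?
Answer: 4575463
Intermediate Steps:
B(F) = 1 (B(F) = 1² = 1)
Y(a) = -5 (Y(a) = 0 - 5 = -5)
U(L, S) = 25 (U(L, S) = (-5)² = 25)
4575488 - U(229, -1772) = 4575488 - 1*25 = 4575488 - 25 = 4575463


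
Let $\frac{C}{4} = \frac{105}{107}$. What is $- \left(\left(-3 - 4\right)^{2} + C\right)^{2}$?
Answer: $- \frac{32069569}{11449} \approx -2801.1$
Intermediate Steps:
$C = \frac{420}{107}$ ($C = 4 \cdot \frac{105}{107} = \frac{420}{107} \approx 3.9252$)
$- \left(\left(-3 - 4\right)^{2} + C\right)^{2} = - \left(\left(-3 - 4\right)^{2} + \frac{420}{107}\right)^{2} = - \left(\left(-7\right)^{2} + \frac{420}{107}\right)^{2} = - \left(49 + \frac{420}{107}\right)^{2} = - \left(\frac{5663}{107}\right)^{2} = \left(-1\right) \frac{32069569}{11449} = - \frac{32069569}{11449}$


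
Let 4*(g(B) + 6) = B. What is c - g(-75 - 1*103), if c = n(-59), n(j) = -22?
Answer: 57/2 ≈ 28.500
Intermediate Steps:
g(B) = -6 + B/4
c = -22
c - g(-75 - 1*103) = -22 - (-6 + (-75 - 1*103)/4) = -22 - (-6 + (-75 - 103)/4) = -22 - (-6 + (¼)*(-178)) = -22 - (-6 - 89/2) = -22 - 1*(-101/2) = -22 + 101/2 = 57/2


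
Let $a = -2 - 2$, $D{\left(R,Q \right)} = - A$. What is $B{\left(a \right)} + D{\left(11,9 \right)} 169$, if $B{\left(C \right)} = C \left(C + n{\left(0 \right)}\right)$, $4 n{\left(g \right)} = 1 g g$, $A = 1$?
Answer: $-153$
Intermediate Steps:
$D{\left(R,Q \right)} = -1$ ($D{\left(R,Q \right)} = \left(-1\right) 1 = -1$)
$n{\left(g \right)} = \frac{g^{2}}{4}$ ($n{\left(g \right)} = \frac{1 g g}{4} = \frac{g g}{4} = \frac{g^{2}}{4}$)
$a = -4$
$B{\left(C \right)} = C^{2}$ ($B{\left(C \right)} = C \left(C + \frac{0^{2}}{4}\right) = C \left(C + \frac{1}{4} \cdot 0\right) = C \left(C + 0\right) = C C = C^{2}$)
$B{\left(a \right)} + D{\left(11,9 \right)} 169 = \left(-4\right)^{2} - 169 = 16 - 169 = -153$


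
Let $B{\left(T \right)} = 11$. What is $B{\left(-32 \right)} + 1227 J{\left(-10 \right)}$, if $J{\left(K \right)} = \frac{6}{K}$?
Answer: $- \frac{3626}{5} \approx -725.2$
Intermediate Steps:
$B{\left(-32 \right)} + 1227 J{\left(-10 \right)} = 11 + 1227 \frac{6}{-10} = 11 + 1227 \cdot 6 \left(- \frac{1}{10}\right) = 11 + 1227 \left(- \frac{3}{5}\right) = 11 - \frac{3681}{5} = - \frac{3626}{5}$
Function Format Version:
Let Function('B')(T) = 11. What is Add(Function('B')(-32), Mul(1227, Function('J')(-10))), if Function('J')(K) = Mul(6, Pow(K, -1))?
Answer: Rational(-3626, 5) ≈ -725.20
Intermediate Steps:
Add(Function('B')(-32), Mul(1227, Function('J')(-10))) = Add(11, Mul(1227, Mul(6, Pow(-10, -1)))) = Add(11, Mul(1227, Mul(6, Rational(-1, 10)))) = Add(11, Mul(1227, Rational(-3, 5))) = Add(11, Rational(-3681, 5)) = Rational(-3626, 5)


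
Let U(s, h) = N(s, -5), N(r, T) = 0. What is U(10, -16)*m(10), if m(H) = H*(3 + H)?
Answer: 0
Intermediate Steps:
U(s, h) = 0
U(10, -16)*m(10) = 0*(10*(3 + 10)) = 0*(10*13) = 0*130 = 0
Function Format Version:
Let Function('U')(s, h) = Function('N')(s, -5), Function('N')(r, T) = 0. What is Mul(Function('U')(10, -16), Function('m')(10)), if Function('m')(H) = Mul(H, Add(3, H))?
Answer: 0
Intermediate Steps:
Function('U')(s, h) = 0
Mul(Function('U')(10, -16), Function('m')(10)) = Mul(0, Mul(10, Add(3, 10))) = Mul(0, Mul(10, 13)) = Mul(0, 130) = 0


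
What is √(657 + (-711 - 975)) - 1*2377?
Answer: -2377 + 7*I*√21 ≈ -2377.0 + 32.078*I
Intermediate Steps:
√(657 + (-711 - 975)) - 1*2377 = √(657 - 1686) - 2377 = √(-1029) - 2377 = 7*I*√21 - 2377 = -2377 + 7*I*√21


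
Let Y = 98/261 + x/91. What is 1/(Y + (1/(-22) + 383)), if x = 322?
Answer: 74646/28878185 ≈ 0.0025849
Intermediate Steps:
Y = 13280/3393 (Y = 98/261 + 322/91 = 98*(1/261) + 322*(1/91) = 98/261 + 46/13 = 13280/3393 ≈ 3.9139)
1/(Y + (1/(-22) + 383)) = 1/(13280/3393 + (1/(-22) + 383)) = 1/(13280/3393 + (-1/22 + 383)) = 1/(13280/3393 + 8425/22) = 1/(28878185/74646) = 74646/28878185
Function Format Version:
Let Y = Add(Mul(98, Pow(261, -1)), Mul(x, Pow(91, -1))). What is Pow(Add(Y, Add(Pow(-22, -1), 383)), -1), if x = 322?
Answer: Rational(74646, 28878185) ≈ 0.0025849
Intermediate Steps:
Y = Rational(13280, 3393) (Y = Add(Mul(98, Pow(261, -1)), Mul(322, Pow(91, -1))) = Add(Mul(98, Rational(1, 261)), Mul(322, Rational(1, 91))) = Add(Rational(98, 261), Rational(46, 13)) = Rational(13280, 3393) ≈ 3.9139)
Pow(Add(Y, Add(Pow(-22, -1), 383)), -1) = Pow(Add(Rational(13280, 3393), Add(Pow(-22, -1), 383)), -1) = Pow(Add(Rational(13280, 3393), Add(Rational(-1, 22), 383)), -1) = Pow(Add(Rational(13280, 3393), Rational(8425, 22)), -1) = Pow(Rational(28878185, 74646), -1) = Rational(74646, 28878185)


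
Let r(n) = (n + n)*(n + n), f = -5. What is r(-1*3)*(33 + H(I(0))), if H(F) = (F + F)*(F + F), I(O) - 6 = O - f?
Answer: 18612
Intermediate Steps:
r(n) = 4*n² (r(n) = (2*n)*(2*n) = 4*n²)
I(O) = 11 + O (I(O) = 6 + (O - 1*(-5)) = 6 + (O + 5) = 6 + (5 + O) = 11 + O)
H(F) = 4*F² (H(F) = (2*F)*(2*F) = 4*F²)
r(-1*3)*(33 + H(I(0))) = (4*(-1*3)²)*(33 + 4*(11 + 0)²) = (4*(-3)²)*(33 + 4*11²) = (4*9)*(33 + 4*121) = 36*(33 + 484) = 36*517 = 18612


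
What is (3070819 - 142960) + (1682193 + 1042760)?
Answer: 5652812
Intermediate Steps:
(3070819 - 142960) + (1682193 + 1042760) = 2927859 + 2724953 = 5652812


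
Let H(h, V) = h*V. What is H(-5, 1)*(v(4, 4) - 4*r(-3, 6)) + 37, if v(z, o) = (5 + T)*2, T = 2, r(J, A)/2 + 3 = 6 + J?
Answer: -33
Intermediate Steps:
r(J, A) = 6 + 2*J (r(J, A) = -6 + 2*(6 + J) = -6 + (12 + 2*J) = 6 + 2*J)
v(z, o) = 14 (v(z, o) = (5 + 2)*2 = 7*2 = 14)
H(h, V) = V*h
H(-5, 1)*(v(4, 4) - 4*r(-3, 6)) + 37 = (1*(-5))*(14 - 4*(6 + 2*(-3))) + 37 = -5*(14 - 4*(6 - 6)) + 37 = -5*(14 - 4*0) + 37 = -5*(14 + 0) + 37 = -5*14 + 37 = -70 + 37 = -33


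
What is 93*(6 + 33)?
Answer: 3627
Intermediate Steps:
93*(6 + 33) = 93*39 = 3627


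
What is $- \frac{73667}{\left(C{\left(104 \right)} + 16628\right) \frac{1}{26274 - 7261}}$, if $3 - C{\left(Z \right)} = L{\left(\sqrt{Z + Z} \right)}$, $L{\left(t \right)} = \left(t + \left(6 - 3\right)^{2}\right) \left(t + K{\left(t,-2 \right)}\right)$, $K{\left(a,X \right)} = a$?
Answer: $- \frac{7570408776755}{87619611} - \frac{11205045368 \sqrt{13}}{29206537} \approx -87784.0$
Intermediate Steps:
$L{\left(t \right)} = 2 t \left(9 + t\right)$ ($L{\left(t \right)} = \left(t + \left(6 - 3\right)^{2}\right) \left(t + t\right) = \left(t + 3^{2}\right) 2 t = \left(t + 9\right) 2 t = \left(9 + t\right) 2 t = 2 t \left(9 + t\right)$)
$C{\left(Z \right)} = 3 - 2 \sqrt{2} \sqrt{Z} \left(9 + \sqrt{2} \sqrt{Z}\right)$ ($C{\left(Z \right)} = 3 - 2 \sqrt{Z + Z} \left(9 + \sqrt{Z + Z}\right) = 3 - 2 \sqrt{2 Z} \left(9 + \sqrt{2 Z}\right) = 3 - 2 \sqrt{2} \sqrt{Z} \left(9 + \sqrt{2} \sqrt{Z}\right)$)
$- \frac{73667}{\left(C{\left(104 \right)} + 16628\right) \frac{1}{26274 - 7261}} = - \frac{73667}{\left(\left(3 - 416 - 18 \sqrt{2} \sqrt{104}\right) + 16628\right) \frac{1}{26274 - 7261}} = - \frac{73667}{\left(\left(3 - 416 - 18 \sqrt{2} \cdot 2 \sqrt{26}\right) + 16628\right) \frac{1}{19013}} = - \frac{73667}{\left(\left(3 - 416 - 72 \sqrt{13}\right) + 16628\right) \frac{1}{19013}} = - \frac{73667}{\left(\left(-413 - 72 \sqrt{13}\right) + 16628\right) \frac{1}{19013}} = - \frac{73667}{\left(16215 - 72 \sqrt{13}\right) \frac{1}{19013}} = - \frac{73667}{\frac{16215}{19013} - \frac{72 \sqrt{13}}{19013}}$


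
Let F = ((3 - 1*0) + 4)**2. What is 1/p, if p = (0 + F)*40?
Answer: 1/1960 ≈ 0.00051020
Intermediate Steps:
F = 49 (F = ((3 + 0) + 4)**2 = (3 + 4)**2 = 7**2 = 49)
p = 1960 (p = (0 + 49)*40 = 49*40 = 1960)
1/p = 1/1960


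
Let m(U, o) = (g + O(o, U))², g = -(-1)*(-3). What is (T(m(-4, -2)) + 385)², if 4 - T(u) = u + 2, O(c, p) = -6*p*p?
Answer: 88623396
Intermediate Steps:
O(c, p) = -6*p²
g = -3 (g = -1*3 = -3)
m(U, o) = (-3 - 6*U²)²
T(u) = 2 - u (T(u) = 4 - (u + 2) = 4 - (2 + u) = 4 + (-2 - u) = 2 - u)
(T(m(-4, -2)) + 385)² = ((2 - 9*(1 + 2*(-4)²)²) + 385)² = ((2 - 9*(1 + 2*16)²) + 385)² = ((2 - 9*(1 + 32)²) + 385)² = ((2 - 9*33²) + 385)² = ((2 - 9*1089) + 385)² = ((2 - 1*9801) + 385)² = ((2 - 9801) + 385)² = (-9799 + 385)² = (-9414)² = 88623396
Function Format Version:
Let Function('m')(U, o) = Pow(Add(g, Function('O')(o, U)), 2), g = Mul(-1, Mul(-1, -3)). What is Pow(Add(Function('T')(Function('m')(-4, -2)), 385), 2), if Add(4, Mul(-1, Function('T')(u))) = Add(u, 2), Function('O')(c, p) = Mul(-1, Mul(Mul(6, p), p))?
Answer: 88623396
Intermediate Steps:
Function('O')(c, p) = Mul(-6, Pow(p, 2)) (Function('O')(c, p) = Mul(-1, Mul(6, Pow(p, 2))) = Mul(-6, Pow(p, 2)))
g = -3 (g = Mul(-1, 3) = -3)
Function('m')(U, o) = Pow(Add(-3, Mul(-6, Pow(U, 2))), 2)
Function('T')(u) = Add(2, Mul(-1, u)) (Function('T')(u) = Add(4, Mul(-1, Add(u, 2))) = Add(4, Mul(-1, Add(2, u))) = Add(4, Add(-2, Mul(-1, u))) = Add(2, Mul(-1, u)))
Pow(Add(Function('T')(Function('m')(-4, -2)), 385), 2) = Pow(Add(Add(2, Mul(-1, Mul(9, Pow(Add(1, Mul(2, Pow(-4, 2))), 2)))), 385), 2) = Pow(Add(Add(2, Mul(-1, Mul(9, Pow(Add(1, Mul(2, 16)), 2)))), 385), 2) = Pow(Add(Add(2, Mul(-1, Mul(9, Pow(Add(1, 32), 2)))), 385), 2) = Pow(Add(Add(2, Mul(-1, Mul(9, Pow(33, 2)))), 385), 2) = Pow(Add(Add(2, Mul(-1, Mul(9, 1089))), 385), 2) = Pow(Add(Add(2, Mul(-1, 9801)), 385), 2) = Pow(Add(Add(2, -9801), 385), 2) = Pow(Add(-9799, 385), 2) = Pow(-9414, 2) = 88623396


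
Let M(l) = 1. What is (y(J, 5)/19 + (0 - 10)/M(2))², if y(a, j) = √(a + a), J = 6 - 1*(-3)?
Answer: 36118/361 - 60*√2/19 ≈ 95.584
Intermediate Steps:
J = 9 (J = 6 + 3 = 9)
y(a, j) = √2*√a (y(a, j) = √(2*a) = √2*√a)
(y(J, 5)/19 + (0 - 10)/M(2))² = ((√2*√9)/19 + (0 - 10)/1)² = ((√2*3)*(1/19) - 10*1)² = ((3*√2)*(1/19) - 10)² = (3*√2/19 - 10)² = (-10 + 3*√2/19)²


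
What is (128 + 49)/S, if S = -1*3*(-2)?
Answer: 59/2 ≈ 29.500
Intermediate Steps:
S = 6 (S = -3*(-2) = 6)
(128 + 49)/S = (128 + 49)/6 = 177*(1/6) = 59/2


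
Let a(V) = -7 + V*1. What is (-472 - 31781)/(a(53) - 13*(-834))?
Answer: -32253/10888 ≈ -2.9623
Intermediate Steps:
a(V) = -7 + V
(-472 - 31781)/(a(53) - 13*(-834)) = (-472 - 31781)/((-7 + 53) - 13*(-834)) = -32253/(46 + 10842) = -32253/10888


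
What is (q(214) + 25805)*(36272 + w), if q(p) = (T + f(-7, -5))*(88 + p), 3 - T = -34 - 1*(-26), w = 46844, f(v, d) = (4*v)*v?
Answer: 7340722004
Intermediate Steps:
f(v, d) = 4*v²
T = 11 (T = 3 - (-34 - 1*(-26)) = 3 - (-34 + 26) = 3 - 1*(-8) = 3 + 8 = 11)
q(p) = 18216 + 207*p (q(p) = (11 + 4*(-7)²)*(88 + p) = (11 + 4*49)*(88 + p) = (11 + 196)*(88 + p) = 207*(88 + p) = 18216 + 207*p)
(q(214) + 25805)*(36272 + w) = ((18216 + 207*214) + 25805)*(36272 + 46844) = ((18216 + 44298) + 25805)*83116 = (62514 + 25805)*83116 = 88319*83116 = 7340722004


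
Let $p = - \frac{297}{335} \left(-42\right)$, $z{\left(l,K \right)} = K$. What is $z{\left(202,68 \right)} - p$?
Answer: $\frac{10306}{335} \approx 30.764$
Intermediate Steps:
$p = \frac{12474}{335}$ ($p = \left(-297\right) \frac{1}{335} \left(-42\right) = \left(- \frac{297}{335}\right) \left(-42\right) = \frac{12474}{335} \approx 37.236$)
$z{\left(202,68 \right)} - p = 68 - \frac{12474}{335} = \frac{10306}{335}$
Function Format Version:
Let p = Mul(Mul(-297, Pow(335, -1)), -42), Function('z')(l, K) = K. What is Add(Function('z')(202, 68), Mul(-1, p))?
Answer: Rational(10306, 335) ≈ 30.764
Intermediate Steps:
p = Rational(12474, 335) (p = Mul(Mul(-297, Rational(1, 335)), -42) = Mul(Rational(-297, 335), -42) = Rational(12474, 335) ≈ 37.236)
Add(Function('z')(202, 68), Mul(-1, p)) = Add(68, Mul(-1, Rational(12474, 335))) = Add(68, Rational(-12474, 335)) = Rational(10306, 335)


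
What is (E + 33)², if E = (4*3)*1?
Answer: 2025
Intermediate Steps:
E = 12 (E = 12*1 = 12)
(E + 33)² = (12 + 33)² = 45² = 2025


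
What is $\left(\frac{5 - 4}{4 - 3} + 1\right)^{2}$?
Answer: $4$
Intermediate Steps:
$\left(\frac{5 - 4}{4 - 3} + 1\right)^{2} = \left(1 \cdot 1^{-1} + 1\right)^{2} = \left(1 \cdot 1 + 1\right)^{2} = \left(1 + 1\right)^{2} = 2^{2} = 4$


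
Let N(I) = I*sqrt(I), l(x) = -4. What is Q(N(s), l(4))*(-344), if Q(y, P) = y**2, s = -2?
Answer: 2752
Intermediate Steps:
N(I) = I**(3/2)
Q(N(s), l(4))*(-344) = ((-2)**(3/2))**2*(-344) = (-2*I*sqrt(2))**2*(-344) = -8*(-344) = 2752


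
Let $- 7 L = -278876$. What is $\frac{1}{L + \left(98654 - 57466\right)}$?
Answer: $\frac{7}{567192} \approx 1.2341 \cdot 10^{-5}$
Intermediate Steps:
$L = \frac{278876}{7}$ ($L = \left(- \frac{1}{7}\right) \left(-278876\right) = \frac{278876}{7} \approx 39839.0$)
$\frac{1}{L + \left(98654 - 57466\right)} = \frac{1}{\frac{278876}{7} + \left(98654 - 57466\right)} = \frac{1}{\frac{278876}{7} + 41188} = \frac{1}{\frac{567192}{7}} = \frac{7}{567192}$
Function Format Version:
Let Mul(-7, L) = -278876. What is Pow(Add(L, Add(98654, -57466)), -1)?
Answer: Rational(7, 567192) ≈ 1.2341e-5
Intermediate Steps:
L = Rational(278876, 7) (L = Mul(Rational(-1, 7), -278876) = Rational(278876, 7) ≈ 39839.)
Pow(Add(L, Add(98654, -57466)), -1) = Pow(Add(Rational(278876, 7), Add(98654, -57466)), -1) = Pow(Add(Rational(278876, 7), 41188), -1) = Pow(Rational(567192, 7), -1) = Rational(7, 567192)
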